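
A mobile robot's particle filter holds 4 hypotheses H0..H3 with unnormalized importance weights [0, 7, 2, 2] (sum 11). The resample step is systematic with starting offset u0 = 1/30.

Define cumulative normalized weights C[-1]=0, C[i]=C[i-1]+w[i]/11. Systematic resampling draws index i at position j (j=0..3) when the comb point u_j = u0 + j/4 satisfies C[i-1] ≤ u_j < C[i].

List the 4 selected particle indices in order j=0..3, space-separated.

C = [0, 7/11, 9/11, 1]
j=0: u_0=1/30 ∈ [0, 7/11) → index 1
j=1: u_1=17/60 ∈ [0, 7/11) → index 1
j=2: u_2=8/15 ∈ [0, 7/11) → index 1
j=3: u_3=47/60 ∈ [7/11, 9/11) → index 2

1 1 1 2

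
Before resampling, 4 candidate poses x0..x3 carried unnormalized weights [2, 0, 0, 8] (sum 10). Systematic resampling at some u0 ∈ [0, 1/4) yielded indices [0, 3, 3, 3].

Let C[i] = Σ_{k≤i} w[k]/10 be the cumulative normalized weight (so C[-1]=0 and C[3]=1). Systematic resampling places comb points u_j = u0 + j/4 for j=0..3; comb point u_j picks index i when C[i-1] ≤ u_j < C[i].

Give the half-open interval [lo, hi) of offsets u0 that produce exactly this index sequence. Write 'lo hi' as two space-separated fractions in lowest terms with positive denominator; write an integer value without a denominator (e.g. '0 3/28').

C = [1/5, 1/5, 1/5, 1]
j=0 picked index 0: u0 ∈ [0, 1/5)
j=1 picked index 3: u0 ∈ [-1/20, 3/4)
j=2 picked index 3: u0 ∈ [-3/10, 1/2)
j=3 picked index 3: u0 ∈ [-11/20, 1/4)
intersection: [0, 1/5)

0 1/5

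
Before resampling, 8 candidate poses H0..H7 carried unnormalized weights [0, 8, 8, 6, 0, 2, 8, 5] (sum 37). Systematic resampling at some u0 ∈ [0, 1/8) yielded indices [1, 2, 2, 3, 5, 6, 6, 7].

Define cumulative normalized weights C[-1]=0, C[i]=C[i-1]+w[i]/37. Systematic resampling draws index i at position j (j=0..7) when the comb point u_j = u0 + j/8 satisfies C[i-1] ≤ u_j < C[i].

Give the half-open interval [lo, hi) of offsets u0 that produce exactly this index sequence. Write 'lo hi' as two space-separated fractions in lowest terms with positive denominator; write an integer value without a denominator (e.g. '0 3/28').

C = [0, 8/37, 16/37, 22/37, 22/37, 24/37, 32/37, 1]
j=0 picked index 1: u0 ∈ [0, 8/37)
j=1 picked index 2: u0 ∈ [27/296, 91/296)
j=2 picked index 2: u0 ∈ [-5/148, 27/148)
j=3 picked index 3: u0 ∈ [17/296, 65/296)
j=4 picked index 5: u0 ∈ [7/74, 11/74)
j=5 picked index 6: u0 ∈ [7/296, 71/296)
j=6 picked index 6: u0 ∈ [-15/148, 17/148)
j=7 picked index 7: u0 ∈ [-3/296, 1/8)
intersection: [7/74, 17/148)

7/74 17/148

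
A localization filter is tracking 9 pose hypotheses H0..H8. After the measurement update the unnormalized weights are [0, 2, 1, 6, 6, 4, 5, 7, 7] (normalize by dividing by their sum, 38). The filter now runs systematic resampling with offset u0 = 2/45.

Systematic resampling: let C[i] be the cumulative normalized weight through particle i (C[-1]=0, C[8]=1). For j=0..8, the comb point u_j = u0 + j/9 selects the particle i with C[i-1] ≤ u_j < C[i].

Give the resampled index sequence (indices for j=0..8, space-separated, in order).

C = [0, 1/19, 3/38, 9/38, 15/38, 1/2, 12/19, 31/38, 1]
j=0: u_0=2/45 ∈ [0, 1/19) → index 1
j=1: u_1=7/45 ∈ [3/38, 9/38) → index 3
j=2: u_2=4/15 ∈ [9/38, 15/38) → index 4
j=3: u_3=17/45 ∈ [9/38, 15/38) → index 4
j=4: u_4=22/45 ∈ [15/38, 1/2) → index 5
j=5: u_5=3/5 ∈ [1/2, 12/19) → index 6
j=6: u_6=32/45 ∈ [12/19, 31/38) → index 7
j=7: u_7=37/45 ∈ [31/38, 1) → index 8
j=8: u_8=14/15 ∈ [31/38, 1) → index 8

1 3 4 4 5 6 7 8 8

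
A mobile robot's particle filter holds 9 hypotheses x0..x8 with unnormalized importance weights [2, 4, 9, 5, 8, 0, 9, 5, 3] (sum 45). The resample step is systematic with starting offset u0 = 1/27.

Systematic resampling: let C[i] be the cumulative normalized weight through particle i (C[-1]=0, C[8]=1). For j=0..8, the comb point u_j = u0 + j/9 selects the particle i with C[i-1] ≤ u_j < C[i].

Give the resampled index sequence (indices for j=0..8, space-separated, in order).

C = [2/45, 2/15, 1/3, 4/9, 28/45, 28/45, 37/45, 14/15, 1]
j=0: u_0=1/27 ∈ [0, 2/45) → index 0
j=1: u_1=4/27 ∈ [2/15, 1/3) → index 2
j=2: u_2=7/27 ∈ [2/15, 1/3) → index 2
j=3: u_3=10/27 ∈ [1/3, 4/9) → index 3
j=4: u_4=13/27 ∈ [4/9, 28/45) → index 4
j=5: u_5=16/27 ∈ [4/9, 28/45) → index 4
j=6: u_6=19/27 ∈ [28/45, 37/45) → index 6
j=7: u_7=22/27 ∈ [28/45, 37/45) → index 6
j=8: u_8=25/27 ∈ [37/45, 14/15) → index 7

0 2 2 3 4 4 6 6 7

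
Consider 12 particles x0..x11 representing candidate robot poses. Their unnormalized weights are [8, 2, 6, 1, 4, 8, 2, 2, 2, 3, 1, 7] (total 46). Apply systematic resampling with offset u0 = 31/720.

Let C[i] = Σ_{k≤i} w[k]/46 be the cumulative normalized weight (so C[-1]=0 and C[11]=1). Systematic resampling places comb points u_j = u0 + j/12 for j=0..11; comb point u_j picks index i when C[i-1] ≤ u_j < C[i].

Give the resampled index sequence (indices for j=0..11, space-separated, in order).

0 0 1 2 4 5 5 5 7 9 11 11

C = [4/23, 5/23, 8/23, 17/46, 21/46, 29/46, 31/46, 33/46, 35/46, 19/23, 39/46, 1]
j=0: u_0=31/720 ∈ [0, 4/23) → index 0
j=1: u_1=91/720 ∈ [0, 4/23) → index 0
j=2: u_2=151/720 ∈ [4/23, 5/23) → index 1
j=3: u_3=211/720 ∈ [5/23, 8/23) → index 2
j=4: u_4=271/720 ∈ [17/46, 21/46) → index 4
j=5: u_5=331/720 ∈ [21/46, 29/46) → index 5
j=6: u_6=391/720 ∈ [21/46, 29/46) → index 5
j=7: u_7=451/720 ∈ [21/46, 29/46) → index 5
j=8: u_8=511/720 ∈ [31/46, 33/46) → index 7
j=9: u_9=571/720 ∈ [35/46, 19/23) → index 9
j=10: u_10=631/720 ∈ [39/46, 1) → index 11
j=11: u_11=691/720 ∈ [39/46, 1) → index 11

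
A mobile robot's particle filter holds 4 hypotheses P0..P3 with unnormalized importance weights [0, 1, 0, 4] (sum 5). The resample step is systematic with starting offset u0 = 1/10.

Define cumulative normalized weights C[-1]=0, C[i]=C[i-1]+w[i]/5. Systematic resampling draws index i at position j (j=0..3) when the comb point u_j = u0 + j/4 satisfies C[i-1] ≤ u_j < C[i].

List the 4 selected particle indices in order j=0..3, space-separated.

1 3 3 3

C = [0, 1/5, 1/5, 1]
j=0: u_0=1/10 ∈ [0, 1/5) → index 1
j=1: u_1=7/20 ∈ [1/5, 1) → index 3
j=2: u_2=3/5 ∈ [1/5, 1) → index 3
j=3: u_3=17/20 ∈ [1/5, 1) → index 3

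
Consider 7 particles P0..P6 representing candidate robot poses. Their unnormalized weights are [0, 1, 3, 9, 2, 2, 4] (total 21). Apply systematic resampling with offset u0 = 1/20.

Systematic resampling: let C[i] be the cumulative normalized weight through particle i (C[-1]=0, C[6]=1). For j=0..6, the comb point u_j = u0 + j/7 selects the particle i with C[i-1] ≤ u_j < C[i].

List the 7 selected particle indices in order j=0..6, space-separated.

2 3 3 3 4 5 6

C = [0, 1/21, 4/21, 13/21, 5/7, 17/21, 1]
j=0: u_0=1/20 ∈ [1/21, 4/21) → index 2
j=1: u_1=27/140 ∈ [4/21, 13/21) → index 3
j=2: u_2=47/140 ∈ [4/21, 13/21) → index 3
j=3: u_3=67/140 ∈ [4/21, 13/21) → index 3
j=4: u_4=87/140 ∈ [13/21, 5/7) → index 4
j=5: u_5=107/140 ∈ [5/7, 17/21) → index 5
j=6: u_6=127/140 ∈ [17/21, 1) → index 6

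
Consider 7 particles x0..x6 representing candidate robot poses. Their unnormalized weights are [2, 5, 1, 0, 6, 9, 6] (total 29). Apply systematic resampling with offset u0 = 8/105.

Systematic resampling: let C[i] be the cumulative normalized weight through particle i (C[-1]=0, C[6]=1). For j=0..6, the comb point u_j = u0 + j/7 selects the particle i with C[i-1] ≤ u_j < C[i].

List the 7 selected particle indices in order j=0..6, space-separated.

C = [2/29, 7/29, 8/29, 8/29, 14/29, 23/29, 1]
j=0: u_0=8/105 ∈ [2/29, 7/29) → index 1
j=1: u_1=23/105 ∈ [2/29, 7/29) → index 1
j=2: u_2=38/105 ∈ [8/29, 14/29) → index 4
j=3: u_3=53/105 ∈ [14/29, 23/29) → index 5
j=4: u_4=68/105 ∈ [14/29, 23/29) → index 5
j=5: u_5=83/105 ∈ [14/29, 23/29) → index 5
j=6: u_6=14/15 ∈ [23/29, 1) → index 6

1 1 4 5 5 5 6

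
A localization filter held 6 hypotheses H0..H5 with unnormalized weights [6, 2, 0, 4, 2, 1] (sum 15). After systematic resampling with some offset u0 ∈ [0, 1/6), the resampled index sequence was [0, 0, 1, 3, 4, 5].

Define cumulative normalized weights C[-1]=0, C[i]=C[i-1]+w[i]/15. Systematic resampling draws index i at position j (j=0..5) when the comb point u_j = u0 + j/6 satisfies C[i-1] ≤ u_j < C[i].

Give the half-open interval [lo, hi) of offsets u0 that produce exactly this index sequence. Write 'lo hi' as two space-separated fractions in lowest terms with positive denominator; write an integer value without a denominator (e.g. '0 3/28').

2/15 1/6

C = [2/5, 8/15, 8/15, 4/5, 14/15, 1]
j=0 picked index 0: u0 ∈ [0, 2/5)
j=1 picked index 0: u0 ∈ [-1/6, 7/30)
j=2 picked index 1: u0 ∈ [1/15, 1/5)
j=3 picked index 3: u0 ∈ [1/30, 3/10)
j=4 picked index 4: u0 ∈ [2/15, 4/15)
j=5 picked index 5: u0 ∈ [1/10, 1/6)
intersection: [2/15, 1/6)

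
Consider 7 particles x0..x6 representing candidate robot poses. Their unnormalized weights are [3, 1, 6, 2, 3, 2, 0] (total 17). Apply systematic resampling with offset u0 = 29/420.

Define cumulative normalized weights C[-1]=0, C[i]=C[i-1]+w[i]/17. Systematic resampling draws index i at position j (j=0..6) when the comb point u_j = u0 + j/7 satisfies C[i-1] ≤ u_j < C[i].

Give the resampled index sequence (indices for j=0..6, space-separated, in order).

C = [3/17, 4/17, 10/17, 12/17, 15/17, 1, 1]
j=0: u_0=29/420 ∈ [0, 3/17) → index 0
j=1: u_1=89/420 ∈ [3/17, 4/17) → index 1
j=2: u_2=149/420 ∈ [4/17, 10/17) → index 2
j=3: u_3=209/420 ∈ [4/17, 10/17) → index 2
j=4: u_4=269/420 ∈ [10/17, 12/17) → index 3
j=5: u_5=47/60 ∈ [12/17, 15/17) → index 4
j=6: u_6=389/420 ∈ [15/17, 1) → index 5

0 1 2 2 3 4 5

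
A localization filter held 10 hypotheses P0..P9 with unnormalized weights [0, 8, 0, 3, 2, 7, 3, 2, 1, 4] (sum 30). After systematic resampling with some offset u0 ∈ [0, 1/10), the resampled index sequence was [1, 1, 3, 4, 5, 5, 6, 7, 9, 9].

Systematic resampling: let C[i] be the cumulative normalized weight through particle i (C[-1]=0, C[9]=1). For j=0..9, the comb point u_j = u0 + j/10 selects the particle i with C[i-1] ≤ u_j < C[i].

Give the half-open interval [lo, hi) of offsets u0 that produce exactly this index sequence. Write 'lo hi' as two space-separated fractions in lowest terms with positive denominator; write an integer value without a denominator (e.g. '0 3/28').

C = [0, 4/15, 4/15, 11/30, 13/30, 2/3, 23/30, 5/6, 13/15, 1]
j=0 picked index 1: u0 ∈ [0, 4/15)
j=1 picked index 1: u0 ∈ [-1/10, 1/6)
j=2 picked index 3: u0 ∈ [1/15, 1/6)
j=3 picked index 4: u0 ∈ [1/15, 2/15)
j=4 picked index 5: u0 ∈ [1/30, 4/15)
j=5 picked index 5: u0 ∈ [-1/15, 1/6)
j=6 picked index 6: u0 ∈ [1/15, 1/6)
j=7 picked index 7: u0 ∈ [1/15, 2/15)
j=8 picked index 9: u0 ∈ [1/15, 1/5)
j=9 picked index 9: u0 ∈ [-1/30, 1/10)
intersection: [1/15, 1/10)

1/15 1/10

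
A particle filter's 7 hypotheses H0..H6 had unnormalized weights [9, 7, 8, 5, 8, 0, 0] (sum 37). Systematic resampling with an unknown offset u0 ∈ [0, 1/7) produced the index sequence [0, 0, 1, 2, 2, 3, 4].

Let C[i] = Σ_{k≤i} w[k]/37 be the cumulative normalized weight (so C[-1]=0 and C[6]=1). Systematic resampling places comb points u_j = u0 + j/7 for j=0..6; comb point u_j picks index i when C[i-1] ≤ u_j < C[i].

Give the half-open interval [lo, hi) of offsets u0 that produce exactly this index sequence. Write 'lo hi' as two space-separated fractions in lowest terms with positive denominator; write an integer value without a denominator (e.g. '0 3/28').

C = [9/37, 16/37, 24/37, 29/37, 1, 1, 1]
j=0 picked index 0: u0 ∈ [0, 9/37)
j=1 picked index 0: u0 ∈ [-1/7, 26/259)
j=2 picked index 1: u0 ∈ [-11/259, 38/259)
j=3 picked index 2: u0 ∈ [1/259, 57/259)
j=4 picked index 2: u0 ∈ [-36/259, 20/259)
j=5 picked index 3: u0 ∈ [-17/259, 18/259)
j=6 picked index 4: u0 ∈ [-19/259, 1/7)
intersection: [1/259, 18/259)

1/259 18/259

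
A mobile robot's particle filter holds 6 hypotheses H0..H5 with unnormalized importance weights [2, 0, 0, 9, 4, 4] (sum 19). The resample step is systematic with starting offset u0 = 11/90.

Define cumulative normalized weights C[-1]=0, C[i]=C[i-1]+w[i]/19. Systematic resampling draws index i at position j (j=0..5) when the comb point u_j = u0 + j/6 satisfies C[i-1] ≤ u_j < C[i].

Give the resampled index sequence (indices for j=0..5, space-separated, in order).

3 3 3 4 4 5

C = [2/19, 2/19, 2/19, 11/19, 15/19, 1]
j=0: u_0=11/90 ∈ [2/19, 11/19) → index 3
j=1: u_1=13/45 ∈ [2/19, 11/19) → index 3
j=2: u_2=41/90 ∈ [2/19, 11/19) → index 3
j=3: u_3=28/45 ∈ [11/19, 15/19) → index 4
j=4: u_4=71/90 ∈ [11/19, 15/19) → index 4
j=5: u_5=43/45 ∈ [15/19, 1) → index 5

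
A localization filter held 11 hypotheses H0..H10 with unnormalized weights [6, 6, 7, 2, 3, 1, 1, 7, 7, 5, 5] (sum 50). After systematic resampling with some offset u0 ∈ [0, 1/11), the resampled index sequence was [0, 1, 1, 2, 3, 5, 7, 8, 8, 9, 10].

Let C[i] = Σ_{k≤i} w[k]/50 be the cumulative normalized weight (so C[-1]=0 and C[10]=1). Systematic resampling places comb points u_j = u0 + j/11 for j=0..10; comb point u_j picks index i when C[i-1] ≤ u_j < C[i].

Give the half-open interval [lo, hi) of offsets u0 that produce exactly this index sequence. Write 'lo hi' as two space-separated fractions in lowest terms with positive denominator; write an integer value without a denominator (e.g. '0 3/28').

C = [3/25, 6/25, 19/50, 21/50, 12/25, 1/2, 13/25, 33/50, 4/5, 9/10, 1]
j=0 picked index 0: u0 ∈ [0, 3/25)
j=1 picked index 1: u0 ∈ [8/275, 41/275)
j=2 picked index 1: u0 ∈ [-17/275, 16/275)
j=3 picked index 2: u0 ∈ [-9/275, 59/550)
j=4 picked index 3: u0 ∈ [9/550, 31/550)
j=5 picked index 5: u0 ∈ [7/275, 1/22)
j=6 picked index 7: u0 ∈ [-7/275, 63/550)
j=7 picked index 8: u0 ∈ [13/550, 9/55)
j=8 picked index 8: u0 ∈ [-37/550, 4/55)
j=9 picked index 9: u0 ∈ [-1/55, 9/110)
j=10 picked index 10: u0 ∈ [-1/110, 1/11)
intersection: [8/275, 1/22)

8/275 1/22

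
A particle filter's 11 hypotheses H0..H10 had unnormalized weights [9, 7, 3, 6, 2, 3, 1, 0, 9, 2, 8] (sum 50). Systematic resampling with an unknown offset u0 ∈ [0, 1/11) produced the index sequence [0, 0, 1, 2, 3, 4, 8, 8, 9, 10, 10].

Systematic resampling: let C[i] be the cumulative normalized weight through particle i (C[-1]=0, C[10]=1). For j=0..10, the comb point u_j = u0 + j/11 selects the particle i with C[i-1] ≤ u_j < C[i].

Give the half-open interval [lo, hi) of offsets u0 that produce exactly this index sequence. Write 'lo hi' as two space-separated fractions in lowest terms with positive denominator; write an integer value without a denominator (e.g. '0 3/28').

C = [9/50, 8/25, 19/50, 1/2, 27/50, 3/5, 31/50, 31/50, 4/5, 21/25, 1]
j=0 picked index 0: u0 ∈ [0, 9/50)
j=1 picked index 0: u0 ∈ [-1/11, 49/550)
j=2 picked index 1: u0 ∈ [-1/550, 38/275)
j=3 picked index 2: u0 ∈ [13/275, 59/550)
j=4 picked index 3: u0 ∈ [9/550, 3/22)
j=5 picked index 4: u0 ∈ [1/22, 47/550)
j=6 picked index 8: u0 ∈ [41/550, 14/55)
j=7 picked index 8: u0 ∈ [-9/550, 9/55)
j=8 picked index 9: u0 ∈ [4/55, 31/275)
j=9 picked index 10: u0 ∈ [6/275, 2/11)
j=10 picked index 10: u0 ∈ [-19/275, 1/11)
intersection: [41/550, 47/550)

41/550 47/550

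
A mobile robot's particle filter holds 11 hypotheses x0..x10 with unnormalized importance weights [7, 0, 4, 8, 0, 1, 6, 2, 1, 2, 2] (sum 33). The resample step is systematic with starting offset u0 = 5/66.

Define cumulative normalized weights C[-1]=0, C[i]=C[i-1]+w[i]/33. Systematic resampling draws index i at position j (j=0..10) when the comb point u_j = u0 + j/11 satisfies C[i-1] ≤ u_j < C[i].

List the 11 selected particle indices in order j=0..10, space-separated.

C = [7/33, 7/33, 1/3, 19/33, 19/33, 20/33, 26/33, 28/33, 29/33, 31/33, 1]
j=0: u_0=5/66 ∈ [0, 7/33) → index 0
j=1: u_1=1/6 ∈ [0, 7/33) → index 0
j=2: u_2=17/66 ∈ [7/33, 1/3) → index 2
j=3: u_3=23/66 ∈ [1/3, 19/33) → index 3
j=4: u_4=29/66 ∈ [1/3, 19/33) → index 3
j=5: u_5=35/66 ∈ [1/3, 19/33) → index 3
j=6: u_6=41/66 ∈ [20/33, 26/33) → index 6
j=7: u_7=47/66 ∈ [20/33, 26/33) → index 6
j=8: u_8=53/66 ∈ [26/33, 28/33) → index 7
j=9: u_9=59/66 ∈ [29/33, 31/33) → index 9
j=10: u_10=65/66 ∈ [31/33, 1) → index 10

0 0 2 3 3 3 6 6 7 9 10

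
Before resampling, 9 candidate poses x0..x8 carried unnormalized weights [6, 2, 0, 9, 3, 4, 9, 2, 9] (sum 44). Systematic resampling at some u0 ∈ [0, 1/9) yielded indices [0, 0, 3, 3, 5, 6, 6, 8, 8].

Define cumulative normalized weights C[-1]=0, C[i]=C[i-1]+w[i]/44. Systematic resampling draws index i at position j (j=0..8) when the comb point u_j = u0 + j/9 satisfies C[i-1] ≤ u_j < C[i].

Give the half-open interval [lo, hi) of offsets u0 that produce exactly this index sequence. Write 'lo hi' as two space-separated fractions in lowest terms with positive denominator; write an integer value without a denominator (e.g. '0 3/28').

7/396 5/198

C = [3/22, 2/11, 2/11, 17/44, 5/11, 6/11, 3/4, 35/44, 1]
j=0 picked index 0: u0 ∈ [0, 3/22)
j=1 picked index 0: u0 ∈ [-1/9, 5/198)
j=2 picked index 3: u0 ∈ [-4/99, 65/396)
j=3 picked index 3: u0 ∈ [-5/33, 7/132)
j=4 picked index 5: u0 ∈ [1/99, 10/99)
j=5 picked index 6: u0 ∈ [-1/99, 7/36)
j=6 picked index 6: u0 ∈ [-4/33, 1/12)
j=7 picked index 8: u0 ∈ [7/396, 2/9)
j=8 picked index 8: u0 ∈ [-37/396, 1/9)
intersection: [7/396, 5/198)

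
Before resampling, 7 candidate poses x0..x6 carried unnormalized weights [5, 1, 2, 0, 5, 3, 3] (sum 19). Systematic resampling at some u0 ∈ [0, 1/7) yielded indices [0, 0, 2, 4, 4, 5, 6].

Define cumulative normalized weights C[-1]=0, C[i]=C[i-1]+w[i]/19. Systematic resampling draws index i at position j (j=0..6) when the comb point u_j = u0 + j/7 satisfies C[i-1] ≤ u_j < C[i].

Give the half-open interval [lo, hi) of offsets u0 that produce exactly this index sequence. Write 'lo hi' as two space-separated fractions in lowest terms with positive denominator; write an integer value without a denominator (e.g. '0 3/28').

4/133 15/133

C = [5/19, 6/19, 8/19, 8/19, 13/19, 16/19, 1]
j=0 picked index 0: u0 ∈ [0, 5/19)
j=1 picked index 0: u0 ∈ [-1/7, 16/133)
j=2 picked index 2: u0 ∈ [4/133, 18/133)
j=3 picked index 4: u0 ∈ [-1/133, 34/133)
j=4 picked index 4: u0 ∈ [-20/133, 15/133)
j=5 picked index 5: u0 ∈ [-4/133, 17/133)
j=6 picked index 6: u0 ∈ [-2/133, 1/7)
intersection: [4/133, 15/133)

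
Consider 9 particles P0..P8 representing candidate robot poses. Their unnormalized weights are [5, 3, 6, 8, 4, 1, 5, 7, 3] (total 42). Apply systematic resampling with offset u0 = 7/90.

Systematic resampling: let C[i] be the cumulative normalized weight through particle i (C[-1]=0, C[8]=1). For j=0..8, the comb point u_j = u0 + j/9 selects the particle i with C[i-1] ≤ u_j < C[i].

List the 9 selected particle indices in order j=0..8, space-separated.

0 1 2 3 3 5 6 7 8

C = [5/42, 4/21, 1/3, 11/21, 13/21, 9/14, 16/21, 13/14, 1]
j=0: u_0=7/90 ∈ [0, 5/42) → index 0
j=1: u_1=17/90 ∈ [5/42, 4/21) → index 1
j=2: u_2=3/10 ∈ [4/21, 1/3) → index 2
j=3: u_3=37/90 ∈ [1/3, 11/21) → index 3
j=4: u_4=47/90 ∈ [1/3, 11/21) → index 3
j=5: u_5=19/30 ∈ [13/21, 9/14) → index 5
j=6: u_6=67/90 ∈ [9/14, 16/21) → index 6
j=7: u_7=77/90 ∈ [16/21, 13/14) → index 7
j=8: u_8=29/30 ∈ [13/14, 1) → index 8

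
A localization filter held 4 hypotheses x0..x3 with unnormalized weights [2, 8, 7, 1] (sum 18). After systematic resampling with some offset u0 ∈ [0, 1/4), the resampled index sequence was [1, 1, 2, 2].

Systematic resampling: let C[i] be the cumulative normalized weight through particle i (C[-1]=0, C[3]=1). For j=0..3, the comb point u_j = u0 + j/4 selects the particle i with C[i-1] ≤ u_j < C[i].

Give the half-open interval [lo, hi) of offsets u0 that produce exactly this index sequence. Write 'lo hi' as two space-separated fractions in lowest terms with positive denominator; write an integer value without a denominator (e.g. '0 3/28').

1/9 7/36

C = [1/9, 5/9, 17/18, 1]
j=0 picked index 1: u0 ∈ [1/9, 5/9)
j=1 picked index 1: u0 ∈ [-5/36, 11/36)
j=2 picked index 2: u0 ∈ [1/18, 4/9)
j=3 picked index 2: u0 ∈ [-7/36, 7/36)
intersection: [1/9, 7/36)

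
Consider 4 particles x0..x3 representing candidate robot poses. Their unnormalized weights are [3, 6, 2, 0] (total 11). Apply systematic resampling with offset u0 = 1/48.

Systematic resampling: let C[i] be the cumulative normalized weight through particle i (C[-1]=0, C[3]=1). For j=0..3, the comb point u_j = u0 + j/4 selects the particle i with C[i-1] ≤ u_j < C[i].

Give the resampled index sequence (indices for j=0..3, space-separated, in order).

C = [3/11, 9/11, 1, 1]
j=0: u_0=1/48 ∈ [0, 3/11) → index 0
j=1: u_1=13/48 ∈ [0, 3/11) → index 0
j=2: u_2=25/48 ∈ [3/11, 9/11) → index 1
j=3: u_3=37/48 ∈ [3/11, 9/11) → index 1

0 0 1 1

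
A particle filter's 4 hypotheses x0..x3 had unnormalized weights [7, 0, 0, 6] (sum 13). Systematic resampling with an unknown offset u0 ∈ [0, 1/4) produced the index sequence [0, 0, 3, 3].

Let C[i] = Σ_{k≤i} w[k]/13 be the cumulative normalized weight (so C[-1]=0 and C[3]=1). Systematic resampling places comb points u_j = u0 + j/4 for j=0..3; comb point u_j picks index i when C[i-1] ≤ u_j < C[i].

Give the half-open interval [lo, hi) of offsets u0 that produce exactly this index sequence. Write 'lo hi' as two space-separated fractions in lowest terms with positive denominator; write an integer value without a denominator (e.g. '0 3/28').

1/26 1/4

C = [7/13, 7/13, 7/13, 1]
j=0 picked index 0: u0 ∈ [0, 7/13)
j=1 picked index 0: u0 ∈ [-1/4, 15/52)
j=2 picked index 3: u0 ∈ [1/26, 1/2)
j=3 picked index 3: u0 ∈ [-11/52, 1/4)
intersection: [1/26, 1/4)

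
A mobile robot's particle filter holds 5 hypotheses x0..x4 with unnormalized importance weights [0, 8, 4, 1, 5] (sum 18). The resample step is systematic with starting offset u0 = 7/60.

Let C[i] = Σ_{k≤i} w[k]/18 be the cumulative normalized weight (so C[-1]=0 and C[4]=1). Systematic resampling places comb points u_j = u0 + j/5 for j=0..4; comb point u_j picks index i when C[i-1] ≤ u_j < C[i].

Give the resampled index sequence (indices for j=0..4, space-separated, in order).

1 1 2 3 4

C = [0, 4/9, 2/3, 13/18, 1]
j=0: u_0=7/60 ∈ [0, 4/9) → index 1
j=1: u_1=19/60 ∈ [0, 4/9) → index 1
j=2: u_2=31/60 ∈ [4/9, 2/3) → index 2
j=3: u_3=43/60 ∈ [2/3, 13/18) → index 3
j=4: u_4=11/12 ∈ [13/18, 1) → index 4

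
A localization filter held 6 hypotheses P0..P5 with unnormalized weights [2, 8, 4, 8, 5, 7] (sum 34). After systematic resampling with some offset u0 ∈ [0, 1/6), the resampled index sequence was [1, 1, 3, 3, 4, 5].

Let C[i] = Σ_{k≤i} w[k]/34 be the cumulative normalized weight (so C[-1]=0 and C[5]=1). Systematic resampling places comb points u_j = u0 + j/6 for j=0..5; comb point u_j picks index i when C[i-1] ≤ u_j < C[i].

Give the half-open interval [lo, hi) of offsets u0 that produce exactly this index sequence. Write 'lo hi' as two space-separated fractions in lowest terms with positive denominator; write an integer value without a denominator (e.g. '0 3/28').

4/51 13/102

C = [1/17, 5/17, 7/17, 11/17, 27/34, 1]
j=0 picked index 1: u0 ∈ [1/17, 5/17)
j=1 picked index 1: u0 ∈ [-11/102, 13/102)
j=2 picked index 3: u0 ∈ [4/51, 16/51)
j=3 picked index 3: u0 ∈ [-3/34, 5/34)
j=4 picked index 4: u0 ∈ [-1/51, 13/102)
j=5 picked index 5: u0 ∈ [-2/51, 1/6)
intersection: [4/51, 13/102)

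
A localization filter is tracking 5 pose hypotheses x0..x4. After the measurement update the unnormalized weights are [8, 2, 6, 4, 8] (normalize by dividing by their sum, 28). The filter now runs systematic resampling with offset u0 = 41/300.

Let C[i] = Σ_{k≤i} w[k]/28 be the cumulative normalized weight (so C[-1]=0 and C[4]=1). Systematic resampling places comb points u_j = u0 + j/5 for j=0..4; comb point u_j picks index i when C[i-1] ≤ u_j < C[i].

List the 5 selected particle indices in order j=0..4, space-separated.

C = [2/7, 5/14, 4/7, 5/7, 1]
j=0: u_0=41/300 ∈ [0, 2/7) → index 0
j=1: u_1=101/300 ∈ [2/7, 5/14) → index 1
j=2: u_2=161/300 ∈ [5/14, 4/7) → index 2
j=3: u_3=221/300 ∈ [5/7, 1) → index 4
j=4: u_4=281/300 ∈ [5/7, 1) → index 4

0 1 2 4 4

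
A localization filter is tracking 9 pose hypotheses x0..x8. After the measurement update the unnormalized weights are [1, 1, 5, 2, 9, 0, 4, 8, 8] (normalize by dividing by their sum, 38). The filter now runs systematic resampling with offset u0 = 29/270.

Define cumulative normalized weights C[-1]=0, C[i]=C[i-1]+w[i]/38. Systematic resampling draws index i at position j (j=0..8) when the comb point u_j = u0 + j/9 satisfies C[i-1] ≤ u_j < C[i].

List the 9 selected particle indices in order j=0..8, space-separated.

C = [1/38, 1/19, 7/38, 9/38, 9/19, 9/19, 11/19, 15/19, 1]
j=0: u_0=29/270 ∈ [1/19, 7/38) → index 2
j=1: u_1=59/270 ∈ [7/38, 9/38) → index 3
j=2: u_2=89/270 ∈ [9/38, 9/19) → index 4
j=3: u_3=119/270 ∈ [9/38, 9/19) → index 4
j=4: u_4=149/270 ∈ [9/19, 11/19) → index 6
j=5: u_5=179/270 ∈ [11/19, 15/19) → index 7
j=6: u_6=209/270 ∈ [11/19, 15/19) → index 7
j=7: u_7=239/270 ∈ [15/19, 1) → index 8
j=8: u_8=269/270 ∈ [15/19, 1) → index 8

2 3 4 4 6 7 7 8 8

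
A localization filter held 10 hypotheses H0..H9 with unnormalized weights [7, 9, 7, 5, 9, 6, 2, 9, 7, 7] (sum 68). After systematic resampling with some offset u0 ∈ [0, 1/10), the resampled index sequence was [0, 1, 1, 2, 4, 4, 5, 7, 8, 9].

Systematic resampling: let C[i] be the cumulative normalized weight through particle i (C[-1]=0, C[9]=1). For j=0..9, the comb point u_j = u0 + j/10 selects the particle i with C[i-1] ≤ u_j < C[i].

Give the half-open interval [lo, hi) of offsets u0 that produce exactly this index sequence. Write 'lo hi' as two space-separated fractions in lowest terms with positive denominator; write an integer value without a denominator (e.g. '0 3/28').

C = [7/68, 4/17, 23/68, 7/17, 37/68, 43/68, 45/68, 27/34, 61/68, 1]
j=0 picked index 0: u0 ∈ [0, 7/68)
j=1 picked index 1: u0 ∈ [1/340, 23/170)
j=2 picked index 1: u0 ∈ [-33/340, 3/85)
j=3 picked index 2: u0 ∈ [-11/170, 13/340)
j=4 picked index 4: u0 ∈ [1/85, 49/340)
j=5 picked index 4: u0 ∈ [-3/34, 3/68)
j=6 picked index 5: u0 ∈ [-19/340, 11/340)
j=7 picked index 7: u0 ∈ [-13/340, 8/85)
j=8 picked index 8: u0 ∈ [-1/170, 33/340)
j=9 picked index 9: u0 ∈ [-1/340, 1/10)
intersection: [1/85, 11/340)

1/85 11/340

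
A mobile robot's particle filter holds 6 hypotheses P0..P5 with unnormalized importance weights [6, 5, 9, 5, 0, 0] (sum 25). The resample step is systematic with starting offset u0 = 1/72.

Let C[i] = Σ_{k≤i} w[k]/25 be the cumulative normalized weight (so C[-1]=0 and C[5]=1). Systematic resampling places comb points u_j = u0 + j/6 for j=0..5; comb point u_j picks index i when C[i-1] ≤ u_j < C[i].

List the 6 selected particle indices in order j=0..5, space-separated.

C = [6/25, 11/25, 4/5, 1, 1, 1]
j=0: u_0=1/72 ∈ [0, 6/25) → index 0
j=1: u_1=13/72 ∈ [0, 6/25) → index 0
j=2: u_2=25/72 ∈ [6/25, 11/25) → index 1
j=3: u_3=37/72 ∈ [11/25, 4/5) → index 2
j=4: u_4=49/72 ∈ [11/25, 4/5) → index 2
j=5: u_5=61/72 ∈ [4/5, 1) → index 3

0 0 1 2 2 3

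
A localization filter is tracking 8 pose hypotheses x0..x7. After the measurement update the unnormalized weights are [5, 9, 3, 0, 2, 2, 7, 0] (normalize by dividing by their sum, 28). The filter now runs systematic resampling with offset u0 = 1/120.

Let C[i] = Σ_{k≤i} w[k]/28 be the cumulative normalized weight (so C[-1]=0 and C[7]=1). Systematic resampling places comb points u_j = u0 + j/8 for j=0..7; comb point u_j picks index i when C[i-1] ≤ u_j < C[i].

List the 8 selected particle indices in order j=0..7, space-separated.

C = [5/28, 1/2, 17/28, 17/28, 19/28, 3/4, 1, 1]
j=0: u_0=1/120 ∈ [0, 5/28) → index 0
j=1: u_1=2/15 ∈ [0, 5/28) → index 0
j=2: u_2=31/120 ∈ [5/28, 1/2) → index 1
j=3: u_3=23/60 ∈ [5/28, 1/2) → index 1
j=4: u_4=61/120 ∈ [1/2, 17/28) → index 2
j=5: u_5=19/30 ∈ [17/28, 19/28) → index 4
j=6: u_6=91/120 ∈ [3/4, 1) → index 6
j=7: u_7=53/60 ∈ [3/4, 1) → index 6

0 0 1 1 2 4 6 6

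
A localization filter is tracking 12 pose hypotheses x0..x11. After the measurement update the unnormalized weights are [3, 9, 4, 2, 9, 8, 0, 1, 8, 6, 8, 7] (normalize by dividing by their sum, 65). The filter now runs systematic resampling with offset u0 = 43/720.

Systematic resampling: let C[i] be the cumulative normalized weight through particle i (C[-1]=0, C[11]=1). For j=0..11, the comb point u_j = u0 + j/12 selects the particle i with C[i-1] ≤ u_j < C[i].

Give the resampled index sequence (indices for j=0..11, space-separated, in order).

C = [3/65, 12/65, 16/65, 18/65, 27/65, 7/13, 7/13, 36/65, 44/65, 10/13, 58/65, 1]
j=0: u_0=43/720 ∈ [3/65, 12/65) → index 1
j=1: u_1=103/720 ∈ [3/65, 12/65) → index 1
j=2: u_2=163/720 ∈ [12/65, 16/65) → index 2
j=3: u_3=223/720 ∈ [18/65, 27/65) → index 4
j=4: u_4=283/720 ∈ [18/65, 27/65) → index 4
j=5: u_5=343/720 ∈ [27/65, 7/13) → index 5
j=6: u_6=403/720 ∈ [36/65, 44/65) → index 8
j=7: u_7=463/720 ∈ [36/65, 44/65) → index 8
j=8: u_8=523/720 ∈ [44/65, 10/13) → index 9
j=9: u_9=583/720 ∈ [10/13, 58/65) → index 10
j=10: u_10=643/720 ∈ [58/65, 1) → index 11
j=11: u_11=703/720 ∈ [58/65, 1) → index 11

1 1 2 4 4 5 8 8 9 10 11 11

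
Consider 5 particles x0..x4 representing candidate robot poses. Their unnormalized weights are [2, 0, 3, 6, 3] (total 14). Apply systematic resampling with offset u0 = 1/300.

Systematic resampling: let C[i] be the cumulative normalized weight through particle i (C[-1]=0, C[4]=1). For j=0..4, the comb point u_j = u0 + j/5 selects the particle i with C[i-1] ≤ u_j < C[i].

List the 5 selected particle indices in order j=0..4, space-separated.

0 2 3 3 4

C = [1/7, 1/7, 5/14, 11/14, 1]
j=0: u_0=1/300 ∈ [0, 1/7) → index 0
j=1: u_1=61/300 ∈ [1/7, 5/14) → index 2
j=2: u_2=121/300 ∈ [5/14, 11/14) → index 3
j=3: u_3=181/300 ∈ [5/14, 11/14) → index 3
j=4: u_4=241/300 ∈ [11/14, 1) → index 4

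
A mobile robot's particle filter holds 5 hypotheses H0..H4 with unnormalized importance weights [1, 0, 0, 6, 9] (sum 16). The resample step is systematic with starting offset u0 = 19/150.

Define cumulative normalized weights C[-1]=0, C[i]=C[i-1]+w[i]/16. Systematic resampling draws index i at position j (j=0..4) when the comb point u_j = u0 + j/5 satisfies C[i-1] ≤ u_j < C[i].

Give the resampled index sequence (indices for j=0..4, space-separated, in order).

C = [1/16, 1/16, 1/16, 7/16, 1]
j=0: u_0=19/150 ∈ [1/16, 7/16) → index 3
j=1: u_1=49/150 ∈ [1/16, 7/16) → index 3
j=2: u_2=79/150 ∈ [7/16, 1) → index 4
j=3: u_3=109/150 ∈ [7/16, 1) → index 4
j=4: u_4=139/150 ∈ [7/16, 1) → index 4

3 3 4 4 4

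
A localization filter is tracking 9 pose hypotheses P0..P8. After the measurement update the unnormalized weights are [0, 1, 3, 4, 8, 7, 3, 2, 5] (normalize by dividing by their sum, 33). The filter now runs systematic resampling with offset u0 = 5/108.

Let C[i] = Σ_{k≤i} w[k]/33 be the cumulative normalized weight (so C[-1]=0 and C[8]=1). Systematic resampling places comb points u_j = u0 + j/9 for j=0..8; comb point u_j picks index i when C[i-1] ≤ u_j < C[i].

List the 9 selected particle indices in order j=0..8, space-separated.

2 3 4 4 5 5 6 7 8

C = [0, 1/33, 4/33, 8/33, 16/33, 23/33, 26/33, 28/33, 1]
j=0: u_0=5/108 ∈ [1/33, 4/33) → index 2
j=1: u_1=17/108 ∈ [4/33, 8/33) → index 3
j=2: u_2=29/108 ∈ [8/33, 16/33) → index 4
j=3: u_3=41/108 ∈ [8/33, 16/33) → index 4
j=4: u_4=53/108 ∈ [16/33, 23/33) → index 5
j=5: u_5=65/108 ∈ [16/33, 23/33) → index 5
j=6: u_6=77/108 ∈ [23/33, 26/33) → index 6
j=7: u_7=89/108 ∈ [26/33, 28/33) → index 7
j=8: u_8=101/108 ∈ [28/33, 1) → index 8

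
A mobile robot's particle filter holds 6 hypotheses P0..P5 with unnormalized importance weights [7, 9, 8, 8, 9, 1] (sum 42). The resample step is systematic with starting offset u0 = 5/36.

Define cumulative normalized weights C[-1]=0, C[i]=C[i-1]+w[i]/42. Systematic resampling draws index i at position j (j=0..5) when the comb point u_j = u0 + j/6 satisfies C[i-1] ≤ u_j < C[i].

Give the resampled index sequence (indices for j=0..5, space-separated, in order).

C = [1/6, 8/21, 4/7, 16/21, 41/42, 1]
j=0: u_0=5/36 ∈ [0, 1/6) → index 0
j=1: u_1=11/36 ∈ [1/6, 8/21) → index 1
j=2: u_2=17/36 ∈ [8/21, 4/7) → index 2
j=3: u_3=23/36 ∈ [4/7, 16/21) → index 3
j=4: u_4=29/36 ∈ [16/21, 41/42) → index 4
j=5: u_5=35/36 ∈ [16/21, 41/42) → index 4

0 1 2 3 4 4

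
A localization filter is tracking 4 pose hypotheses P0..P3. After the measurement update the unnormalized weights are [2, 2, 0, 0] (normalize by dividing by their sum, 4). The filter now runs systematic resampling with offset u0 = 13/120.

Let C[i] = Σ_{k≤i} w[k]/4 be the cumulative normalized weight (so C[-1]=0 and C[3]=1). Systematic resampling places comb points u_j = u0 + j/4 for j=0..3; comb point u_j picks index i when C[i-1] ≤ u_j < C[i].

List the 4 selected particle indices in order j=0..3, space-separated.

0 0 1 1

C = [1/2, 1, 1, 1]
j=0: u_0=13/120 ∈ [0, 1/2) → index 0
j=1: u_1=43/120 ∈ [0, 1/2) → index 0
j=2: u_2=73/120 ∈ [1/2, 1) → index 1
j=3: u_3=103/120 ∈ [1/2, 1) → index 1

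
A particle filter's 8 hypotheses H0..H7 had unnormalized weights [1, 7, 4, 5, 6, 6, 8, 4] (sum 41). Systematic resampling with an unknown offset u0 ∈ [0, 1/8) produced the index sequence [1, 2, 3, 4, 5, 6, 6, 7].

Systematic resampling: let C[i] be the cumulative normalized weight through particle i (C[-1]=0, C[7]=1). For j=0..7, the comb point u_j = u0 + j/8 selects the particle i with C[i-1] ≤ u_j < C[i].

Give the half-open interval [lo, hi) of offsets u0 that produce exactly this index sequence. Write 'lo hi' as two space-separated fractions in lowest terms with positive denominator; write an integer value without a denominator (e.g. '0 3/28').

27/328 1/8

C = [1/41, 8/41, 12/41, 17/41, 23/41, 29/41, 37/41, 1]
j=0 picked index 1: u0 ∈ [1/41, 8/41)
j=1 picked index 2: u0 ∈ [23/328, 55/328)
j=2 picked index 3: u0 ∈ [7/164, 27/164)
j=3 picked index 4: u0 ∈ [13/328, 61/328)
j=4 picked index 5: u0 ∈ [5/82, 17/82)
j=5 picked index 6: u0 ∈ [27/328, 91/328)
j=6 picked index 6: u0 ∈ [-7/164, 25/164)
j=7 picked index 7: u0 ∈ [9/328, 1/8)
intersection: [27/328, 1/8)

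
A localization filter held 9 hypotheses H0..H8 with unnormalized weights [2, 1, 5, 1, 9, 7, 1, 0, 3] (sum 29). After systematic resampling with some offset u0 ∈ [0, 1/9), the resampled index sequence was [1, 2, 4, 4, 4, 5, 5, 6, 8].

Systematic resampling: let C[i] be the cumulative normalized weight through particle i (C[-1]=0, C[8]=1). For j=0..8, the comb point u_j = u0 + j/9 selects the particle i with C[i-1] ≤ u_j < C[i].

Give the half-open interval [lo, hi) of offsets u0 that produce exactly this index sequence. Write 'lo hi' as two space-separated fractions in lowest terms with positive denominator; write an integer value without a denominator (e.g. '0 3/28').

C = [2/29, 3/29, 8/29, 9/29, 18/29, 25/29, 26/29, 26/29, 1]
j=0 picked index 1: u0 ∈ [2/29, 3/29)
j=1 picked index 2: u0 ∈ [-2/261, 43/261)
j=2 picked index 4: u0 ∈ [23/261, 104/261)
j=3 picked index 4: u0 ∈ [-2/87, 25/87)
j=4 picked index 4: u0 ∈ [-35/261, 46/261)
j=5 picked index 5: u0 ∈ [17/261, 80/261)
j=6 picked index 5: u0 ∈ [-4/87, 17/87)
j=7 picked index 6: u0 ∈ [22/261, 31/261)
j=8 picked index 8: u0 ∈ [2/261, 1/9)
intersection: [23/261, 3/29)

23/261 3/29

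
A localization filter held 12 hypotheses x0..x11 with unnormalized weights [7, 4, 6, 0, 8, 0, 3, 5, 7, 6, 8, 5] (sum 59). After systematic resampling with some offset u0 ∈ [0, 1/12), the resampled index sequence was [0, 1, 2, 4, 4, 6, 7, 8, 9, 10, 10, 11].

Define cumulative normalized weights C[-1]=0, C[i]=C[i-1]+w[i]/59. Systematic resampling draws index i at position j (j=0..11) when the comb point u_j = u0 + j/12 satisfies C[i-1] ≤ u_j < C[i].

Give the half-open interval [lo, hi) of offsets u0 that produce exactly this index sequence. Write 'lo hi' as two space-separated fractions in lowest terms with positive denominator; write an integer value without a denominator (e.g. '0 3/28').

C = [7/59, 11/59, 17/59, 17/59, 25/59, 25/59, 28/59, 33/59, 40/59, 46/59, 54/59, 1]
j=0 picked index 0: u0 ∈ [0, 7/59)
j=1 picked index 1: u0 ∈ [25/708, 73/708)
j=2 picked index 2: u0 ∈ [7/354, 43/354)
j=3 picked index 4: u0 ∈ [9/236, 41/236)
j=4 picked index 4: u0 ∈ [-8/177, 16/177)
j=5 picked index 6: u0 ∈ [5/708, 41/708)
j=6 picked index 7: u0 ∈ [-3/118, 7/118)
j=7 picked index 8: u0 ∈ [-17/708, 67/708)
j=8 picked index 9: u0 ∈ [2/177, 20/177)
j=9 picked index 10: u0 ∈ [7/236, 39/236)
j=10 picked index 10: u0 ∈ [-19/354, 29/354)
j=11 picked index 11: u0 ∈ [-1/708, 1/12)
intersection: [9/236, 41/708)

9/236 41/708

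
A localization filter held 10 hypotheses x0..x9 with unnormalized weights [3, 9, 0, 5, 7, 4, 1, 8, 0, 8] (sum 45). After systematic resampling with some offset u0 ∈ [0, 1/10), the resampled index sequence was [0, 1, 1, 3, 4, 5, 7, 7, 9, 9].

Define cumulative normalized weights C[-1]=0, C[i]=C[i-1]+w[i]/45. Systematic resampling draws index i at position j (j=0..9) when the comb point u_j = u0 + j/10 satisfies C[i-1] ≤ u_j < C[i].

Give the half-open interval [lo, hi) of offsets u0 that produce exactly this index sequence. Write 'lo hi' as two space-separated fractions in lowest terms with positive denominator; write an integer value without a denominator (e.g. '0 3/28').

2/45 1/15

C = [1/15, 4/15, 4/15, 17/45, 8/15, 28/45, 29/45, 37/45, 37/45, 1]
j=0 picked index 0: u0 ∈ [0, 1/15)
j=1 picked index 1: u0 ∈ [-1/30, 1/6)
j=2 picked index 1: u0 ∈ [-2/15, 1/15)
j=3 picked index 3: u0 ∈ [-1/30, 7/90)
j=4 picked index 4: u0 ∈ [-1/45, 2/15)
j=5 picked index 5: u0 ∈ [1/30, 11/90)
j=6 picked index 7: u0 ∈ [2/45, 2/9)
j=7 picked index 7: u0 ∈ [-1/18, 11/90)
j=8 picked index 9: u0 ∈ [1/45, 1/5)
j=9 picked index 9: u0 ∈ [-7/90, 1/10)
intersection: [2/45, 1/15)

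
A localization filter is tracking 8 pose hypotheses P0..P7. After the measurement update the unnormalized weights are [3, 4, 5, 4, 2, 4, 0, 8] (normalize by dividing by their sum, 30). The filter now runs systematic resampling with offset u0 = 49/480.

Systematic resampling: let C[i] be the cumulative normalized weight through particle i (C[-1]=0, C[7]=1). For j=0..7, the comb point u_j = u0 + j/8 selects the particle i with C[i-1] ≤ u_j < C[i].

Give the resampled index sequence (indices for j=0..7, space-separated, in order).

C = [1/10, 7/30, 2/5, 8/15, 3/5, 11/15, 11/15, 1]
j=0: u_0=49/480 ∈ [1/10, 7/30) → index 1
j=1: u_1=109/480 ∈ [1/10, 7/30) → index 1
j=2: u_2=169/480 ∈ [7/30, 2/5) → index 2
j=3: u_3=229/480 ∈ [2/5, 8/15) → index 3
j=4: u_4=289/480 ∈ [3/5, 11/15) → index 5
j=5: u_5=349/480 ∈ [3/5, 11/15) → index 5
j=6: u_6=409/480 ∈ [11/15, 1) → index 7
j=7: u_7=469/480 ∈ [11/15, 1) → index 7

1 1 2 3 5 5 7 7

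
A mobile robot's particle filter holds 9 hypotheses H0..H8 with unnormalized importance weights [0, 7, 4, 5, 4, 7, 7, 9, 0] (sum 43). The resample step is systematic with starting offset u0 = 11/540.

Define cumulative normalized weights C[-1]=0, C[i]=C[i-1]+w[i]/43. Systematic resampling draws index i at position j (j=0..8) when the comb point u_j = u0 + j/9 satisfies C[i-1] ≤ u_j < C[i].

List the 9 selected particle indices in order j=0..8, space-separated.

C = [0, 7/43, 11/43, 16/43, 20/43, 27/43, 34/43, 1, 1]
j=0: u_0=11/540 ∈ [0, 7/43) → index 1
j=1: u_1=71/540 ∈ [0, 7/43) → index 1
j=2: u_2=131/540 ∈ [7/43, 11/43) → index 2
j=3: u_3=191/540 ∈ [11/43, 16/43) → index 3
j=4: u_4=251/540 ∈ [16/43, 20/43) → index 4
j=5: u_5=311/540 ∈ [20/43, 27/43) → index 5
j=6: u_6=371/540 ∈ [27/43, 34/43) → index 6
j=7: u_7=431/540 ∈ [34/43, 1) → index 7
j=8: u_8=491/540 ∈ [34/43, 1) → index 7

1 1 2 3 4 5 6 7 7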